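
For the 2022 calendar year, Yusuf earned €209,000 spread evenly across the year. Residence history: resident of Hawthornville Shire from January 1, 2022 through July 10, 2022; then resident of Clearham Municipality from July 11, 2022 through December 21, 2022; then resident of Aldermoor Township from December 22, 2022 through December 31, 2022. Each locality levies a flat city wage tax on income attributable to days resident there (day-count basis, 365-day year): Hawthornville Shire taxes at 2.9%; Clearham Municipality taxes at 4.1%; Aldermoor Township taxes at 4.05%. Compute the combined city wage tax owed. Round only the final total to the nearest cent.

€7,253.73

Hawthornville Shire, January 1 – July 10, 2022: 191 days → €209,000 × 2.9% × 191/365 = €3,171.6466
Clearham Municipality, July 11 – December 21, 2022: 164 days → €209,000 × 4.1% × 164/365 = €3,850.1808
Aldermoor Township, December 22 – December 31, 2022: 10 days → €209,000 × 4.05% × 10/365 = €231.9041
Total = €7,253.7315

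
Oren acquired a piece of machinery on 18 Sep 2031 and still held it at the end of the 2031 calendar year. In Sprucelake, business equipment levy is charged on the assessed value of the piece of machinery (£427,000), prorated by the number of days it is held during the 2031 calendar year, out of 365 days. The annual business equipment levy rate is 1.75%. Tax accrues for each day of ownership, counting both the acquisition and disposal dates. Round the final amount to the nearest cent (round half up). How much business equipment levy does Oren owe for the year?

Days held (18 Sep – 31 Dec 2031): 105 out of 365
Tax = £427,000 × 1.75% × 105/365 = £2,149.6233

£2,149.62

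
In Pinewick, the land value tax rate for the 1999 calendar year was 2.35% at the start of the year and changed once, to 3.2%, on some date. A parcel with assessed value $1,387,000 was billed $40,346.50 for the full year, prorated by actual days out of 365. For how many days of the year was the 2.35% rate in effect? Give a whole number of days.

Let d = days at the first rate; then 365 − d days at the second rate.
$1,387,000 × [2.35%·d + 3.2%·(365−d)] / 365 = $40,346.50
Solving gives d = 125, so the new rate took effect on 6 May 1999.

125 days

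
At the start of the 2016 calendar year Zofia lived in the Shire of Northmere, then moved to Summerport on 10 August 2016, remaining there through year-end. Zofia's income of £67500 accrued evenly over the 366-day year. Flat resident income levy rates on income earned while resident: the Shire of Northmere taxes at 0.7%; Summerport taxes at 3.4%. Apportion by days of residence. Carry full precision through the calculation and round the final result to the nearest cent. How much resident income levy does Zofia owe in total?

£1189.55

The Shire of Northmere, 1 January – 9 August 2016: 222 days → £67500 × 0.7% × 222/366 = £286.5984
Summerport, 10 August – 31 December 2016: 144 days → £67500 × 3.4% × 144/366 = £902.9508
Total = £1189.5492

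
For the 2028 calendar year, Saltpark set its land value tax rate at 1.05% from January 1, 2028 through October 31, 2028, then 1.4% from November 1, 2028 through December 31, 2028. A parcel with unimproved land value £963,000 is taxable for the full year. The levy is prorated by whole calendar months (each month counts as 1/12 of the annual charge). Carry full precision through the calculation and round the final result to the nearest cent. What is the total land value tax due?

£10,673.25

January 1 – October 31, 2028: 10 months at 1.05% → £963,000 × 1.05% × 10/12 = £8,426.2500
November 1 – December 31, 2028: 2 months at 1.4% → £963,000 × 1.4% × 2/12 = £2,247.0000
Total = £10,673.2500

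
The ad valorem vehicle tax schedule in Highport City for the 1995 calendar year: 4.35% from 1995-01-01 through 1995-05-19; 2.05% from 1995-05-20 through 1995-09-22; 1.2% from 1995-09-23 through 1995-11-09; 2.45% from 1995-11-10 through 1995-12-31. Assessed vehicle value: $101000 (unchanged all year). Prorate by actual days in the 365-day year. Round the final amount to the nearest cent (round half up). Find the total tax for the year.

1995-01-01 to 1995-05-19: 139 days at 4.35% → $101000 × 4.35% × 139/365 = $1673.1411
1995-05-20 to 1995-09-22: 126 days at 2.05% → $101000 × 2.05% × 126/365 = $714.7479
1995-09-23 to 1995-11-09: 48 days at 1.2% → $101000 × 1.2% × 48/365 = $159.3863
1995-11-10 to 1995-12-31: 52 days at 2.45% → $101000 × 2.45% × 52/365 = $352.5315
Total = $2899.8068

$2899.81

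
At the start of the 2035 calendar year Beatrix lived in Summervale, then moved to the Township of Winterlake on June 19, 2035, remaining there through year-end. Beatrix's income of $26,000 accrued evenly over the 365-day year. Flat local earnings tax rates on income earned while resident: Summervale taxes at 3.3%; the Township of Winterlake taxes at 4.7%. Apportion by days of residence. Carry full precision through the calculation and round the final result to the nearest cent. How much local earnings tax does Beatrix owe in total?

$1,053.46

Summervale, January 1 – June 18, 2035: 169 days → $26,000 × 3.3% × 169/365 = $397.2658
The Township of Winterlake, June 19 – December 31, 2035: 196 days → $26,000 × 4.7% × 196/365 = $656.1973
Total = $1,053.4630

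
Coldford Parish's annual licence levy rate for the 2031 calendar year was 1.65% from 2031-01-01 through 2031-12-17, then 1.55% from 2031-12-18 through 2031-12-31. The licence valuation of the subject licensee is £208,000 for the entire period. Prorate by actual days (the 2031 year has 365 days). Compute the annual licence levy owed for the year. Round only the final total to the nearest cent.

2031-01-01 to 2031-12-17: 351 days at 1.65% → £208,000 × 1.65% × 351/365 = £3,300.3616
2031-12-18 to 2031-12-31: 14 days at 1.55% → £208,000 × 1.55% × 14/365 = £123.6603
Total = £3,424.0219

£3,424.02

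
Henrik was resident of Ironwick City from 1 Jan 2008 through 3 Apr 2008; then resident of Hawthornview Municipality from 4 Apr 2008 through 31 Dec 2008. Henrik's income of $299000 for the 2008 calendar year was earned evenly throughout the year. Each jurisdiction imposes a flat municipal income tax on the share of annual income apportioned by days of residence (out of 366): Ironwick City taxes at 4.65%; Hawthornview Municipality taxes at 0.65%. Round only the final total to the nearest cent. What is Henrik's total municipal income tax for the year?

Ironwick City, 1 Jan – 3 Apr 2008: 94 days → $299000 × 4.65% × 94/366 = $3570.8443
Hawthornview Municipality, 4 Apr – 31 Dec 2008: 272 days → $299000 × 0.65% × 272/366 = $1444.3497
Total = $5015.1940

$5015.19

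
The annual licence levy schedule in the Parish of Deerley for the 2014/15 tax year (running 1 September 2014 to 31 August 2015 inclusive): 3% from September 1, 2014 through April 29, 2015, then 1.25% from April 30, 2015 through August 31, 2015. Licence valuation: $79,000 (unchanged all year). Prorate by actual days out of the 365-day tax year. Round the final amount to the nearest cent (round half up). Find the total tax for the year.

September 1, 2014 – April 29, 2015: 241 days at 3% → $79,000 × 3% × 241/365 = $1,564.8493
April 30 – August 31, 2015: 124 days at 1.25% → $79,000 × 1.25% × 124/365 = $335.4795
Total = $1,900.3288

$1,900.33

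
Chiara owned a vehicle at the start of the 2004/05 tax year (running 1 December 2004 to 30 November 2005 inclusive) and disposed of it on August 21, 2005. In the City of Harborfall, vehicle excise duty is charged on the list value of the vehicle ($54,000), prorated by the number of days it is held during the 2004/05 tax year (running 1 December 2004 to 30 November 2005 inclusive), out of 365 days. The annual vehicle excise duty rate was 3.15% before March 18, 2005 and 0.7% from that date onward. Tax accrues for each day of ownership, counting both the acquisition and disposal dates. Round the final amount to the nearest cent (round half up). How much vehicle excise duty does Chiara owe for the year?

December 1, 2004 – March 17, 2005: 107 days at 3.15% → $54,000 × 3.15% × 107/365 = $498.6493
March 18 – August 21, 2005: 157 days at 0.7% → $54,000 × 0.7% × 157/365 = $162.5918
Total = $661.2411

$661.24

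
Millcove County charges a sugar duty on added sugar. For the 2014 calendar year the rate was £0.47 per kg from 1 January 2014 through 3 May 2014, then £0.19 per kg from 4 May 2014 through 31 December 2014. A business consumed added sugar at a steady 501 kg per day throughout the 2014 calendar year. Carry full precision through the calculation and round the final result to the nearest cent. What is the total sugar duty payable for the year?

1 January – 3 May 2014: 123 days × 501 kg/day = 61,623 kg at £0.47/kg → £28962.81
4 May – 31 December 2014: 242 days × 501 kg/day = 121,242 kg at £0.19/kg → £23035.98

£51998.79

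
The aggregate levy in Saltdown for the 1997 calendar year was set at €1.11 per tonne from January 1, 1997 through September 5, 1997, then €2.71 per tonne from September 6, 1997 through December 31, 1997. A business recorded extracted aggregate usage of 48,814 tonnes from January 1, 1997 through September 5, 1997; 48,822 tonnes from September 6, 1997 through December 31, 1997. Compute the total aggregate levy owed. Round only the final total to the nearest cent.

January 1 – September 5, 1997: 48,814 tonnes at €1.11/tonne → €54183.54
September 6 – December 31, 1997: 48,822 tonnes at €2.71/tonne → €132307.62

€186491.16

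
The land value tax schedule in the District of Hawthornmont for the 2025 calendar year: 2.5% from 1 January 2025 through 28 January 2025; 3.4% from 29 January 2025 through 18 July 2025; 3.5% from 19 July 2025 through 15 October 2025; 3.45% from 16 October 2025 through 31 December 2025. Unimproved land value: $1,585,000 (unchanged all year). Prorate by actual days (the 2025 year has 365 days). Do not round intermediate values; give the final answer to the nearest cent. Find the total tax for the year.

1 January – 28 January 2025: 28 days at 2.5% → $1,585,000 × 2.5% × 28/365 = $3,039.7260
29 January – 18 July 2025: 171 days at 3.4% → $1,585,000 × 3.4% × 171/365 = $25,247.0959
19 July – 15 October 2025: 89 days at 3.5% → $1,585,000 × 3.5% × 89/365 = $13,526.7808
16 October – 31 December 2025: 77 days at 3.45% → $1,585,000 × 3.45% × 77/365 = $11,535.7603
Total = $53,349.3630

$53,349.36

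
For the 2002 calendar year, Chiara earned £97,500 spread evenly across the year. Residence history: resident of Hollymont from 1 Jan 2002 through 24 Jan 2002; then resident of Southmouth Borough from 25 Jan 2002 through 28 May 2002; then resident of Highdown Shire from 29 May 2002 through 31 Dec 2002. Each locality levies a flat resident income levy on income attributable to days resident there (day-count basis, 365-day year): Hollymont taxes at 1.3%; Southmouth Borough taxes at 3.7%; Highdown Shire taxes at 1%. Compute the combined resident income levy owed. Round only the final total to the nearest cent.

Hollymont, 1 Jan – 24 Jan 2002: 24 days → £97,500 × 1.3% × 24/365 = £83.3425
Southmouth Borough, 25 Jan – 28 May 2002: 124 days → £97,500 × 3.7% × 124/365 = £1,225.5616
Highdown Shire, 29 May – 31 Dec 2002: 217 days → £97,500 × 1% × 217/365 = £579.6575
Total = £1,888.5616

£1,888.56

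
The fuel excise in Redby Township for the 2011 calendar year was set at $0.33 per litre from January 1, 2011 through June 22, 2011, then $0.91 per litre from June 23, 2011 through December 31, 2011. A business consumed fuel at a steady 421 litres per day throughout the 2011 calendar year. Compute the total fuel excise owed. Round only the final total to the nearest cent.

January 1 – June 22, 2011: 173 days × 421 litres/day = 72,833 litres at $0.33/litre → $24,034.89
June 23 – December 31, 2011: 192 days × 421 litres/day = 80,832 litres at $0.91/litre → $73,557.12

$97,592.01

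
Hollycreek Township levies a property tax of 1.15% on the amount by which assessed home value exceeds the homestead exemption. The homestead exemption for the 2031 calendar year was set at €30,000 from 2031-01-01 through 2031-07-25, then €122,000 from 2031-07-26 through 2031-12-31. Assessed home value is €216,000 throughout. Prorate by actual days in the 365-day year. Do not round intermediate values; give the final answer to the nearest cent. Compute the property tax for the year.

2031-01-01 to 2031-07-25: 206 days, exemption €30,000 → (€216,000 − €30,000) × 1.15% × 206/365 = €1,207.2164
2031-07-26 to 2031-12-31: 159 days, exemption €122,000 → (€216,000 − €122,000) × 1.15% × 159/365 = €470.9014
Total = €1,678.1178

€1,678.12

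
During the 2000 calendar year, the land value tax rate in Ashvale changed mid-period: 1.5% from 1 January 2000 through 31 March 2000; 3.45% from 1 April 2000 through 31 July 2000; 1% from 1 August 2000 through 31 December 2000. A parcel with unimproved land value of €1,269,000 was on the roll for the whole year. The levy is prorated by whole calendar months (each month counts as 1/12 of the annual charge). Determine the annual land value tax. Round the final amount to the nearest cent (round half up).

€24,639.75

1 January – 31 March 2000: 3 months at 1.5% → €1,269,000 × 1.5% × 3/12 = €4,758.7500
1 April – 31 July 2000: 4 months at 3.45% → €1,269,000 × 3.45% × 4/12 = €14,593.5000
1 August – 31 December 2000: 5 months at 1% → €1,269,000 × 1% × 5/12 = €5,287.5000
Total = €24,639.7500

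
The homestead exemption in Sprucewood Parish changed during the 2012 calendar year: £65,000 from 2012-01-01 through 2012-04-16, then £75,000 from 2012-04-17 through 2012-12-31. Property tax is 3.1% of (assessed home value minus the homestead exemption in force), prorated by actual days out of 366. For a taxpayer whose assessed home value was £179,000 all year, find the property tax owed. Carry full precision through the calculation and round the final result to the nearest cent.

£3,314.63

2012-01-01 to 2012-04-16: 107 days, exemption £65,000 → (£179,000 − £65,000) × 3.1% × 107/366 = £1,033.1639
2012-04-17 to 2012-12-31: 259 days, exemption £75,000 → (£179,000 − £75,000) × 3.1% × 259/366 = £2,281.4645
Total = £3,314.6284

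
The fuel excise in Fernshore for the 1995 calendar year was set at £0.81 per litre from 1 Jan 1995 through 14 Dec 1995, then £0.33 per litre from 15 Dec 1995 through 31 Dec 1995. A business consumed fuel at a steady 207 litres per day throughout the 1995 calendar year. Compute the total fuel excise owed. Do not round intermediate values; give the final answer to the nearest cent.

£59510.43

1 Jan – 14 Dec 1995: 348 days × 207 litres/day = 72,036 litres at £0.81/litre → £58349.16
15 Dec – 31 Dec 1995: 17 days × 207 litres/day = 3,519 litres at £0.33/litre → £1161.27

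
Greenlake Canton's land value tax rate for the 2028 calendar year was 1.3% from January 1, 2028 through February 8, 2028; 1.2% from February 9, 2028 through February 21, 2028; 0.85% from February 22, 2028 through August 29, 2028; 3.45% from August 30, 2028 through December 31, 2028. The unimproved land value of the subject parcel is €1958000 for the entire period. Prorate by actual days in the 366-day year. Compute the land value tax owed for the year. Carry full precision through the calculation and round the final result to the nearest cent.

€35072.81

January 1 – February 8, 2028: 39 days at 1.3% → €1958000 × 1.3% × 39/366 = €2712.3115
February 9 – February 21, 2028: 13 days at 1.2% → €1958000 × 1.2% × 13/366 = €834.5574
February 22 – August 29, 2028: 190 days at 0.85% → €1958000 × 0.85% × 190/366 = €8639.8087
August 30 – December 31, 2028: 124 days at 3.45% → €1958000 × 3.45% × 124/366 = €22886.1311
Total = €35072.8087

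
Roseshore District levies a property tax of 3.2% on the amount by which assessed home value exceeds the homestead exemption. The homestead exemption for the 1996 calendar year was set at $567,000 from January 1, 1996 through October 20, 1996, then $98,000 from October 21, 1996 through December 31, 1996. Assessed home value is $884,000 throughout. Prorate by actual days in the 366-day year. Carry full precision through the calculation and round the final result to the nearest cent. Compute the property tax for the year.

$13,096.39

January 1 – October 20, 1996: 294 days, exemption $567,000 → ($884,000 − $567,000) × 3.2% × 294/366 = $8,148.4590
October 21 – December 31, 1996: 72 days, exemption $98,000 → ($884,000 − $98,000) × 3.2% × 72/366 = $4,947.9344
Total = $13,096.3934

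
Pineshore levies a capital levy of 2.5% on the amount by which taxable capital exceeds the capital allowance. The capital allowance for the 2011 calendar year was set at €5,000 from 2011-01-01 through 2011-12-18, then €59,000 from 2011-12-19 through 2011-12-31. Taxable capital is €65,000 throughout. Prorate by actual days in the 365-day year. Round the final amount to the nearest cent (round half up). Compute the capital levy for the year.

€1,451.92

2011-01-01 to 2011-12-18: 352 days, exemption €5,000 → (€65,000 − €5,000) × 2.5% × 352/365 = €1,446.5753
2011-12-19 to 2011-12-31: 13 days, exemption €59,000 → (€65,000 − €59,000) × 2.5% × 13/365 = €5.3425
Total = €1,451.9178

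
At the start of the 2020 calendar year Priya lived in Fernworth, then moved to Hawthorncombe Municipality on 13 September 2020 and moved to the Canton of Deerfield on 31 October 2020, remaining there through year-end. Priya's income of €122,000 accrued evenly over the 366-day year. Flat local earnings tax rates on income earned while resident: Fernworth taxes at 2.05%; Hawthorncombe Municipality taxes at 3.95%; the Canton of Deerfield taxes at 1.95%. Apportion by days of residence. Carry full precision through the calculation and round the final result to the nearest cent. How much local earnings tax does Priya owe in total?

Fernworth, 1 January – 12 September 2020: 256 days → €122,000 × 2.05% × 256/366 = €1,749.3333
Hawthorncombe Municipality, 13 September – 30 October 2020: 48 days → €122,000 × 3.95% × 48/366 = €632.0000
The Canton of Deerfield, 31 October – 31 December 2020: 62 days → €122,000 × 1.95% × 62/366 = €403.0000
Total = €2,784.3333

€2,784.33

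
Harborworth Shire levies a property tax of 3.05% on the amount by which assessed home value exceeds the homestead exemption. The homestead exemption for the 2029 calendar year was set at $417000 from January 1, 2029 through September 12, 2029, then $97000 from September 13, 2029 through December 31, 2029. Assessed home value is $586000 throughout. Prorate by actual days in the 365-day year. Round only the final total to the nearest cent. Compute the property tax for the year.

January 1 – September 12, 2029: 255 days, exemption $417000 → ($586000 − $417000) × 3.05% × 255/365 = $3601.0890
September 13 – December 31, 2029: 110 days, exemption $97000 → ($586000 − $97000) × 3.05% × 110/365 = $4494.7808
Total = $8095.8699

$8095.87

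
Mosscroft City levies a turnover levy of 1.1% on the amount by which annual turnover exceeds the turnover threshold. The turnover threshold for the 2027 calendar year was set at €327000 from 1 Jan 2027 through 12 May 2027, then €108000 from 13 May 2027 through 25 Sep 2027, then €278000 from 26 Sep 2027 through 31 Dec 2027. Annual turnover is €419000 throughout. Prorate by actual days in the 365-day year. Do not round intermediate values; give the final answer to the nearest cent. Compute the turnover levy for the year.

1 Jan – 12 May 2027: 132 days, exemption €327000 → (€419000 − €327000) × 1.1% × 132/365 = €365.9836
13 May – 25 Sep 2027: 136 days, exemption €108000 → (€419000 − €108000) × 1.1% × 136/365 = €1274.6740
26 Sep – 31 Dec 2027: 97 days, exemption €278000 → (€419000 − €278000) × 1.1% × 97/365 = €412.1836
Total = €2052.8411

€2052.84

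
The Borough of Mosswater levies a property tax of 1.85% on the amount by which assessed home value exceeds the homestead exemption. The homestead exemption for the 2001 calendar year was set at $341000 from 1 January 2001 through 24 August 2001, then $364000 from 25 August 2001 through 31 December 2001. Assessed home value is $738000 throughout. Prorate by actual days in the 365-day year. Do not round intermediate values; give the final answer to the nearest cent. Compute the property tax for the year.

1 January – 24 August 2001: 236 days, exemption $341000 → ($738000 − $341000) × 1.85% × 236/365 = $4748.7726
25 August – 31 December 2001: 129 days, exemption $364000 → ($738000 − $364000) × 1.85% × 129/365 = $2445.3452
Total = $7194.1178

$7194.12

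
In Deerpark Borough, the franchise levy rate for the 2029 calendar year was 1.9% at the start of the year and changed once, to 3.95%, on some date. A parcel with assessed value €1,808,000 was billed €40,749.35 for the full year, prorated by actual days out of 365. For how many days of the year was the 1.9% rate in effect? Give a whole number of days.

302 days

Let d = days at the first rate; then 365 − d days at the second rate.
€1,808,000 × [1.9%·d + 3.95%·(365−d)] / 365 = €40,749.35
Solving gives d = 302, so the new rate took effect on 30 October 2029.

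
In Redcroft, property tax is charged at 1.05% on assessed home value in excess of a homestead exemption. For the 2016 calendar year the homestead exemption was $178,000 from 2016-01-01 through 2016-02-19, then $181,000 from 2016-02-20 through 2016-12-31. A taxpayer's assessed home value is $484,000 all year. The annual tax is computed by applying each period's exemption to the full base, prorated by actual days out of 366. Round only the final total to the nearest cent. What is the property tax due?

2016-01-01 to 2016-02-19: 50 days, exemption $178,000 → ($484,000 − $178,000) × 1.05% × 50/366 = $438.9344
2016-02-20 to 2016-12-31: 316 days, exemption $181,000 → ($484,000 − $181,000) × 1.05% × 316/366 = $2,746.8689
Total = $3,185.8033

$3,185.80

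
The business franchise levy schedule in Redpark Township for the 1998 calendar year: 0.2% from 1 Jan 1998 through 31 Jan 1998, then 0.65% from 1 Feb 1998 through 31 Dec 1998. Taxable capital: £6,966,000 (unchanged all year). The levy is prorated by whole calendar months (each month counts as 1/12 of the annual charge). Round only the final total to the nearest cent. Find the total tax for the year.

1 Jan – 31 Jan 1998: 1 month at 0.2% → £6,966,000 × 0.2% × 1/12 = £1,161.0000
1 Feb – 31 Dec 1998: 11 months at 0.65% → £6,966,000 × 0.65% × 11/12 = £41,505.7500
Total = £42,666.7500

£42,666.75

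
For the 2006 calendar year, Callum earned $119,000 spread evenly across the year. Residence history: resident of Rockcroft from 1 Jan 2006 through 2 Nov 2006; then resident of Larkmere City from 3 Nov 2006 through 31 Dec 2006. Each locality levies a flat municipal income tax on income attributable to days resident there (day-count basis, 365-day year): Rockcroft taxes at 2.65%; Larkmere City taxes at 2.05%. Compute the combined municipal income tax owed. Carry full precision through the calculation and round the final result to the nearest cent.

Rockcroft, 1 Jan – 2 Nov 2006: 306 days → $119,000 × 2.65% × 306/365 = $2,643.7562
Larkmere City, 3 Nov – 31 Dec 2006: 59 days → $119,000 × 2.05% × 59/365 = $394.3301
Total = $3,038.0863

$3,038.09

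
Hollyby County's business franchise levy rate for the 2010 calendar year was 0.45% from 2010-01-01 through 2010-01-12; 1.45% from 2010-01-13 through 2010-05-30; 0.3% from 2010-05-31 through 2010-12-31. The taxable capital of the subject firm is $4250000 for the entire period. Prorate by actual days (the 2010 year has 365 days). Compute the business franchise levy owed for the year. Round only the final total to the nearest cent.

$31438.36

2010-01-01 to 2010-01-12: 12 days at 0.45% → $4250000 × 0.45% × 12/365 = $628.7671
2010-01-13 to 2010-05-30: 138 days at 1.45% → $4250000 × 1.45% × 138/365 = $23299.3151
2010-05-31 to 2010-12-31: 215 days at 0.3% → $4250000 × 0.3% × 215/365 = $7510.2740
Total = $31438.3562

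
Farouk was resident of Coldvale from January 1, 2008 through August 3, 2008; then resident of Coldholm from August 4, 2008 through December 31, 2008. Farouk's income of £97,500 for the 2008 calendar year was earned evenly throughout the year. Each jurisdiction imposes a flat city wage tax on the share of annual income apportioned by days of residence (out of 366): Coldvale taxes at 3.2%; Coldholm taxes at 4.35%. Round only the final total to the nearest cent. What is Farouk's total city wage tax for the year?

Coldvale, January 1 – August 3, 2008: 216 days → £97,500 × 3.2% × 216/366 = £1,841.3115
Coldholm, August 4 – December 31, 2008: 150 days → £97,500 × 4.35% × 150/366 = £1,738.2172
Total = £3,579.5287

£3,579.53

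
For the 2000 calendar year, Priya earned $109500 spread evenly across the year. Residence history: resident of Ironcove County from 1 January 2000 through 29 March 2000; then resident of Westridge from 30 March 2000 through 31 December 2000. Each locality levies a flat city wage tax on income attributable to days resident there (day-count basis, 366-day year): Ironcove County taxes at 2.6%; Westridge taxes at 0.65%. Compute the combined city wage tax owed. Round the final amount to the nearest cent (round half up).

$1230.98

Ironcove County, 1 January – 29 March 2000: 89 days → $109500 × 2.6% × 89/366 = $692.3033
Westridge, 30 March – 31 December 2000: 277 days → $109500 × 0.65% × 277/366 = $538.6742
Total = $1230.9775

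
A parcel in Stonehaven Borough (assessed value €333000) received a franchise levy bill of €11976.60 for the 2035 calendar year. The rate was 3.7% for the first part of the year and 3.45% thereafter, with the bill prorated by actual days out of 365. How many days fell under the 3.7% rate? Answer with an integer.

214 days

Let d = days at the first rate; then 365 − d days at the second rate.
€333000 × [3.7%·d + 3.45%·(365−d)] / 365 = €11976.60
Solving gives d = 214, so the new rate took effect on August 3, 2035.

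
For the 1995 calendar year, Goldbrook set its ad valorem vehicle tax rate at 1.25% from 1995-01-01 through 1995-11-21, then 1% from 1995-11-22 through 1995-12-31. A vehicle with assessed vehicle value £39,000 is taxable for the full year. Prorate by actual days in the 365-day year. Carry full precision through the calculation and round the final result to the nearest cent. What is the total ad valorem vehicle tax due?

£476.82

1995-01-01 to 1995-11-21: 325 days at 1.25% → £39,000 × 1.25% × 325/365 = £434.0753
1995-11-22 to 1995-12-31: 40 days at 1% → £39,000 × 1% × 40/365 = £42.7397
Total = £476.8151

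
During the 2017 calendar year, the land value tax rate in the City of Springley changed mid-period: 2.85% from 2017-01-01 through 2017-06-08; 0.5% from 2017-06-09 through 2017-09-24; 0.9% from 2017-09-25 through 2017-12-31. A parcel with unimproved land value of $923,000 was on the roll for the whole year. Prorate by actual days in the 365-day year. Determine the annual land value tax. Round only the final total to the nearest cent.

$15,055.02

2017-01-01 to 2017-06-08: 159 days at 2.85% → $923,000 × 2.85% × 159/365 = $11,459.1082
2017-06-09 to 2017-09-24: 108 days at 0.5% → $923,000 × 0.5% × 108/365 = $1,365.5342
2017-09-25 to 2017-12-31: 98 days at 0.9% → $923,000 × 0.9% × 98/365 = $2,230.3726
Total = $15,055.0151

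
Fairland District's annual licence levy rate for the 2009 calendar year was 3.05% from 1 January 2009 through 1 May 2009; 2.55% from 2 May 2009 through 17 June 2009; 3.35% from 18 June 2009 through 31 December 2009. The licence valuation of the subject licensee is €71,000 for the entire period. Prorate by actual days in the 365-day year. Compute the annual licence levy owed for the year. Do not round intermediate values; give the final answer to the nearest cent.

€2,234.75

1 January – 1 May 2009: 121 days at 3.05% → €71,000 × 3.05% × 121/365 = €717.8781
2 May – 17 June 2009: 47 days at 2.55% → €71,000 × 2.55% × 47/365 = €233.1329
18 June – 31 December 2009: 197 days at 3.35% → €71,000 × 3.35% × 197/365 = €1,283.7384
Total = €2,234.7493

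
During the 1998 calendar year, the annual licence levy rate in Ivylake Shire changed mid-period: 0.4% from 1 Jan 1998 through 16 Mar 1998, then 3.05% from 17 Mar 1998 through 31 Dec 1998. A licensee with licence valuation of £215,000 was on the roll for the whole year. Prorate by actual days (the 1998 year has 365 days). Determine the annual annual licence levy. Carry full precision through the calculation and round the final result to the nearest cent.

1 Jan – 16 Mar 1998: 75 days at 0.4% → £215,000 × 0.4% × 75/365 = £176.7123
17 Mar – 31 Dec 1998: 290 days at 3.05% → £215,000 × 3.05% × 290/365 = £5,210.0685
Total = £5,386.7808

£5,386.78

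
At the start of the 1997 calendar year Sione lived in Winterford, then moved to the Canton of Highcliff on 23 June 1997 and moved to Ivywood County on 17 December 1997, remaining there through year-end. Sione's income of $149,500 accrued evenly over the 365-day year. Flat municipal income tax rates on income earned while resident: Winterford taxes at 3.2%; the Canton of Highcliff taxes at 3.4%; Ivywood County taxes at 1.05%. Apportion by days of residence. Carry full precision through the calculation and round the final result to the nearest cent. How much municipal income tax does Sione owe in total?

$4,796.90

Winterford, 1 January – 22 June 1997: 173 days → $149,500 × 3.2% × 173/365 = $2,267.4849
The Canton of Highcliff, 23 June – 16 December 1997: 177 days → $149,500 × 3.4% × 177/365 = $2,464.9068
Ivywood County, 17 December – 31 December 1997: 15 days → $149,500 × 1.05% × 15/365 = $64.5103
Total = $4,796.9021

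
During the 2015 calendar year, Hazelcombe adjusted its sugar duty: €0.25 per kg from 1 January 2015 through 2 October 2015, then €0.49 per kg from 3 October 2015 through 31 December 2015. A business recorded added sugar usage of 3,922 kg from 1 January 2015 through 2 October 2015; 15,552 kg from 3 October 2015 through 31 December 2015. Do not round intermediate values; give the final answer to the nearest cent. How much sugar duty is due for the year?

€8,600.98

1 January – 2 October 2015: 3,922 kg at €0.25/kg → €980.50
3 October – 31 December 2015: 15,552 kg at €0.49/kg → €7,620.48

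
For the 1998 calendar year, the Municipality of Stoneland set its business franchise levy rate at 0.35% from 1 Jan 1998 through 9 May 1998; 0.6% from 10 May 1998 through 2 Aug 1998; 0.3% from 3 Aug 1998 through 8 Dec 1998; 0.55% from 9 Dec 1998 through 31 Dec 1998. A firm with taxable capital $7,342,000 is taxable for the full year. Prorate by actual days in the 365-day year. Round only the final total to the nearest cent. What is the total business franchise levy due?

$29,609.38

1 Jan – 9 May 1998: 129 days at 0.35% → $7,342,000 × 0.35% × 129/365 = $9,081.9534
10 May – 2 Aug 1998: 85 days at 0.6% → $7,342,000 × 0.6% × 85/365 = $10,258.6849
3 Aug – 8 Dec 1998: 128 days at 0.3% → $7,342,000 × 0.3% × 128/365 = $7,724.1863
9 Dec – 31 Dec 1998: 23 days at 0.55% → $7,342,000 × 0.55% × 23/365 = $2,544.5562
Total = $29,609.3808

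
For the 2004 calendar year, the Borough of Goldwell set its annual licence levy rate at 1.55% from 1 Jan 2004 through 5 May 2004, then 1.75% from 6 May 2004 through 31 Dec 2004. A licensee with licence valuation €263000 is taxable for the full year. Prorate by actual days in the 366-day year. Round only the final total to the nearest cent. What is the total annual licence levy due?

€4421.42

1 Jan – 5 May 2004: 126 days at 1.55% → €263000 × 1.55% × 126/366 = €1403.3852
6 May – 31 Dec 2004: 240 days at 1.75% → €263000 × 1.75% × 240/366 = €3018.0328
Total = €4421.4180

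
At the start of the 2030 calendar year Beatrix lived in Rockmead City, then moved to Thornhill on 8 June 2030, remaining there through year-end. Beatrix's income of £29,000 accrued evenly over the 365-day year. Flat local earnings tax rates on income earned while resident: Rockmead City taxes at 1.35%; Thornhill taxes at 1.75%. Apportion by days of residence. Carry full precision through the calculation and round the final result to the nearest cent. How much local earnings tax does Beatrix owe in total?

£457.29

Rockmead City, 1 January – 7 June 2030: 158 days → £29,000 × 1.35% × 158/365 = £169.4712
Thornhill, 8 June – 31 December 2030: 207 days → £29,000 × 1.75% × 207/365 = £287.8151
Total = £457.2863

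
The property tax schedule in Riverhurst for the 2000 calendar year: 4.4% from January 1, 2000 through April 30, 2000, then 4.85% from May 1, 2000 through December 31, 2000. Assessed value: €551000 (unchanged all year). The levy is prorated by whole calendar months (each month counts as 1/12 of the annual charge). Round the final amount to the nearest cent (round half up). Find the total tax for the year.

January 1 – April 30, 2000: 4 months at 4.4% → €551000 × 4.4% × 4/12 = €8081.3333
May 1 – December 31, 2000: 8 months at 4.85% → €551000 × 4.85% × 8/12 = €17815.6667
Total = €25897.0000

€25897.00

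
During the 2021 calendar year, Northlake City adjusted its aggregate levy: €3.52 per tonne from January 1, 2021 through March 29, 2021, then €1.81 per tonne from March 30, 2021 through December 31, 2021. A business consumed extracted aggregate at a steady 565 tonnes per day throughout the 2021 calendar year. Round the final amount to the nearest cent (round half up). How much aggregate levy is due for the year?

€458288.45

January 1 – March 29, 2021: 88 days × 565 tonnes/day = 49,720 tonnes at €3.52/tonne → €175014.40
March 30 – December 31, 2021: 277 days × 565 tonnes/day = 156,505 tonnes at €1.81/tonne → €283274.05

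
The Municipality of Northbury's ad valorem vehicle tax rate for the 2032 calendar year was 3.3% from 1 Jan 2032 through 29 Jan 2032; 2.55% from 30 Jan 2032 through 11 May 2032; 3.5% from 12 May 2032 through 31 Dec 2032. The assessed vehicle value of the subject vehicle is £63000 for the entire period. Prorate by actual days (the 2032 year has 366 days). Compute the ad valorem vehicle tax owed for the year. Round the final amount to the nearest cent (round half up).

£2026.59

1 Jan – 29 Jan 2032: 29 days at 3.3% → £63000 × 3.3% × 29/366 = £164.7295
30 Jan – 11 May 2032: 103 days at 2.55% → £63000 × 2.55% × 103/366 = £452.1025
12 May – 31 Dec 2032: 234 days at 3.5% → £63000 × 3.5% × 234/366 = £1409.7541
Total = £2026.5861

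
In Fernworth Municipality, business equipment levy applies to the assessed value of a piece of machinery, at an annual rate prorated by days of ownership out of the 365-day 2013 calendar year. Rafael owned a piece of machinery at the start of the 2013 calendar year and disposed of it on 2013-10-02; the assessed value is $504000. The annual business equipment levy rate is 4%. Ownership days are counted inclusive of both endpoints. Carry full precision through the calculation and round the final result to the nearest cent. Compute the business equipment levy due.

Days held (2013-01-01 to 2013-10-02): 275 out of 365
Tax = $504000 × 4% × 275/365 = $15189.0411

$15189.04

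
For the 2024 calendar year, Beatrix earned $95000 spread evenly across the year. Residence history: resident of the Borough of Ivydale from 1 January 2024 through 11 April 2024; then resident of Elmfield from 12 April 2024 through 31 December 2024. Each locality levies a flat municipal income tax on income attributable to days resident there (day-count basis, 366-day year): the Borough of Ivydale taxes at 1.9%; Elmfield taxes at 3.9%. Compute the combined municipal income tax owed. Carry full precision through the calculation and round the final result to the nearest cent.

The Borough of Ivydale, 1 January – 11 April 2024: 102 days → $95000 × 1.9% × 102/366 = $503.0328
Elmfield, 12 April – 31 December 2024: 264 days → $95000 × 3.9% × 264/366 = $2672.4590
Total = $3175.4918

$3175.49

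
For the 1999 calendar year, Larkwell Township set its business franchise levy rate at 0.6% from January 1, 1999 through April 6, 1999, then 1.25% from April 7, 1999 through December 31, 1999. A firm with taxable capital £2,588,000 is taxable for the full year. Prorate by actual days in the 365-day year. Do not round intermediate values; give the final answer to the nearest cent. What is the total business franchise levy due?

£27,925.58

January 1 – April 6, 1999: 96 days at 0.6% → £2,588,000 × 0.6% × 96/365 = £4,084.0767
April 7 – December 31, 1999: 269 days at 1.25% → £2,588,000 × 1.25% × 269/365 = £23,841.5068
Total = £27,925.5836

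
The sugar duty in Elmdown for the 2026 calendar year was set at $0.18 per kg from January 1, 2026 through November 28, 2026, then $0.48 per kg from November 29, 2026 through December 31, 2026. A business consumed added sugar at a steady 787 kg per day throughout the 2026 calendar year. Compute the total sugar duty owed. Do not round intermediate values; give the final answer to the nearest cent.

$59,497.20

January 1 – November 28, 2026: 332 days × 787 kg/day = 261,284 kg at $0.18/kg → $47,031.12
November 29 – December 31, 2026: 33 days × 787 kg/day = 25,971 kg at $0.48/kg → $12,466.08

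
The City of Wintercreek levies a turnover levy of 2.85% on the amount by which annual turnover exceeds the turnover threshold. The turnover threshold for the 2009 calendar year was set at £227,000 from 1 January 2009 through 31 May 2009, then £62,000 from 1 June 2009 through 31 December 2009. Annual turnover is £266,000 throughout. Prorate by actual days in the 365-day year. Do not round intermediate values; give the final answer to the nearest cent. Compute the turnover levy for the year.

1 January – 31 May 2009: 151 days, exemption £227,000 → (£266,000 − £227,000) × 2.85% × 151/365 = £459.8260
1 June – 31 December 2009: 214 days, exemption £62,000 → (£266,000 − £62,000) × 2.85% × 214/365 = £3,408.7562
Total = £3,868.5822

£3,868.58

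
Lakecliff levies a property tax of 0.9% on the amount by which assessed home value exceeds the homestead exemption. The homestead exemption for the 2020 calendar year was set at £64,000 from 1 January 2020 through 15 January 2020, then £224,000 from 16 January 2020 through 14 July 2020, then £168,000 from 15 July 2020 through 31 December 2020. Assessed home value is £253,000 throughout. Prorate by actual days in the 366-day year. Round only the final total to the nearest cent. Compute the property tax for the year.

£554.11

1 January – 15 January 2020: 15 days, exemption £64,000 → (£253,000 − £64,000) × 0.9% × 15/366 = £69.7131
16 January – 14 July 2020: 181 days, exemption £224,000 → (£253,000 − £224,000) × 0.9% × 181/366 = £129.0738
15 July – 31 December 2020: 170 days, exemption £168,000 → (£253,000 − £168,000) × 0.9% × 170/366 = £355.3279
Total = £554.1148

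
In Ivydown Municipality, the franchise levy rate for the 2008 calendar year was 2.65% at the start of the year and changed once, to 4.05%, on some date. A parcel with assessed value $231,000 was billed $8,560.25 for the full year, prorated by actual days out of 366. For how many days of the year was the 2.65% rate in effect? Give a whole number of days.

Let d = days at the first rate; then 366 − d days at the second rate.
$231,000 × [2.65%·d + 4.05%·(366−d)] / 366 = $8,560.25
Solving gives d = 90, so the new rate took effect on 31 March 2008.

90 days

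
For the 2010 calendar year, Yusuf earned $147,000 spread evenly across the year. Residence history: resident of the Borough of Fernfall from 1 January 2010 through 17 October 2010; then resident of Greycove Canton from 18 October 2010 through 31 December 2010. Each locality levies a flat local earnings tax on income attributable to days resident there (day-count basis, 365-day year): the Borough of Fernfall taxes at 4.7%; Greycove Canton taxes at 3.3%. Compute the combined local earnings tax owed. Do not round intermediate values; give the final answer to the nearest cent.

The Borough of Fernfall, 1 January – 17 October 2010: 290 days → $147,000 × 4.7% × 290/365 = $5,489.3425
Greycove Canton, 18 October – 31 December 2010: 75 days → $147,000 × 3.3% × 75/365 = $996.7808
Total = $6,486.1233

$6,486.12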